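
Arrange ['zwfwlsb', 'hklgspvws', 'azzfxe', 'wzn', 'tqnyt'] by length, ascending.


Compute lengths:
  'zwfwlsb' has length 7
  'hklgspvws' has length 9
  'azzfxe' has length 6
  'wzn' has length 3
  'tqnyt' has length 5
Lengths in increasing order: 3 < 5 < 6 < 7 < 9
Listing the words in that order gives the answer.
Final answer: ['wzn', 'tqnyt', 'azzfxe', 'zwfwlsb', 'hklgspvws']


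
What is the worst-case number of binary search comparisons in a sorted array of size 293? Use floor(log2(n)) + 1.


Binary search halves the search space each step.
Maximum comparisons = floor(log2(293)) + 1
log2(293) = 8.1948
floor(log2(293)) = 8, so 8 + 1 = 9
Final answer: 9


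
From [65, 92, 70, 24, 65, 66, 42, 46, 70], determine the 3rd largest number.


Sort descending: [92, 70, 70, 66, 65, 65, 46, 42, 24]
The 3rd element (1-indexed) is at index 2.
Value = 70
Final answer: 70


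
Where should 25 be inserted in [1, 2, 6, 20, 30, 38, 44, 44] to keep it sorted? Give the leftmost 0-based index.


List is sorted: [1, 2, 6, 20, 30, 38, 44, 44]
We need the leftmost position where 25 can be inserted, i.e. the first index whose element is >= 25 (or the end of the list if none is).
Binary search with low=0, high=8 (0-based indices):
  low=0, high=8, mid=4: a[4]=30 >= 25, so high = 4
  low=0, high=4, mid=2: a[2]=6 < 25, so low = 3
  low=3, high=4, mid=3: a[3]=20 < 25, so low = 4
Now low = high = 4, so the insertion index is 4.
Final answer: 4


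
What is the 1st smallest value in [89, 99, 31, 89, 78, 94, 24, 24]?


Sort ascending: [24, 24, 31, 78, 89, 89, 94, 99]
The 1st element (1-indexed) is at index 0.
Value = 24
Final answer: 24


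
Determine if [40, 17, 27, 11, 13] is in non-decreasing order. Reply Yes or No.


Check consecutive pairs:
  40 <= 17? False
  17 <= 27? True
  27 <= 11? False
  11 <= 13? True
2 consecutive pair(s) are out of order, so the list is not sorted.
Final answer: No


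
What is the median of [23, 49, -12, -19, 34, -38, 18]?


First, sort the list: [-38, -19, -12, 18, 23, 34, 49]
The list has 7 elements (odd count).
The middle index is 3 (0-based), and the element there is 18.
Final answer: 18


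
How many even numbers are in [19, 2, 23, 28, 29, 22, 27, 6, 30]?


Check each element:
  19 is odd
  2 is even
  23 is odd
  28 is even
  29 is odd
  22 is even
  27 is odd
  6 is even
  30 is even
Evens: [2, 28, 22, 6, 30]
Count of evens = 5
Final answer: 5


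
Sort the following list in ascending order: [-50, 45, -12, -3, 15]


Original list: [-50, 45, -12, -3, 15]
Repeatedly take the smallest remaining element:
  Remaining [-50, 45, -12, -3, 15] -> smallest is -50
  Remaining [45, -12, -3, 15] -> smallest is -12
  Remaining [45, -3, 15] -> smallest is -3
  Remaining [45, 15] -> smallest is 15
  Remaining [45] -> smallest is 45
Collecting the picks in order gives the sorted list.
Final answer: [-50, -12, -3, 15, 45]


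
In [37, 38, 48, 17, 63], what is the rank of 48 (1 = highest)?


Sort descending: [63, 48, 38, 37, 17]
Find 48 in the sorted list.
48 is at position 2.
Final answer: 2


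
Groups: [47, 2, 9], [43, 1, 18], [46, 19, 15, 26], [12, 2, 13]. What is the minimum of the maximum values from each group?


Find max of each group:
  Group 1: [47, 2, 9] -> max = 47
  Group 2: [43, 1, 18] -> max = 43
  Group 3: [46, 19, 15, 26] -> max = 46
  Group 4: [12, 2, 13] -> max = 13
Maxes: [47, 43, 46, 13]
Minimum of maxes = 13
Final answer: 13


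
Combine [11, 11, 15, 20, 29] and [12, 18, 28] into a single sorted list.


List A: [11, 11, 15, 20, 29]
List B: [12, 18, 28]
Repeatedly compare the front elements and take the smaller:
  11 vs 12 -> take 11
  11 vs 12 -> take 11
  15 vs 12 -> take 12
  15 vs 18 -> take 15
  20 vs 18 -> take 18
  20 vs 28 -> take 20
  29 vs 28 -> take 28
  B is exhausted; append the rest of A: [29]
Final answer: [11, 11, 12, 15, 18, 20, 28, 29]


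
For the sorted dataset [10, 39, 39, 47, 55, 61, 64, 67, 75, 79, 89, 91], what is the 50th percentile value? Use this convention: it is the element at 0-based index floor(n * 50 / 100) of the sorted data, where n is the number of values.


The dataset has n = 12 elements.
Index = floor(12 * 50 / 100) = floor(600 / 100) = floor(6) = 6
Counting from index 0 in the sorted data, the element at index 6 is 64.
Final answer: 64


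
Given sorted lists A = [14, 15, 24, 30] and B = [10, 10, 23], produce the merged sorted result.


List A: [14, 15, 24, 30]
List B: [10, 10, 23]
Repeatedly compare the front elements and take the smaller:
  14 vs 10 -> take 10
  14 vs 10 -> take 10
  14 vs 23 -> take 14
  15 vs 23 -> take 15
  24 vs 23 -> take 23
  B is exhausted; append the rest of A: [24, 30]
Final answer: [10, 10, 14, 15, 23, 24, 30]


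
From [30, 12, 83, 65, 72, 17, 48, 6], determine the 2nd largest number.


Sort descending: [83, 72, 65, 48, 30, 17, 12, 6]
The 2nd element (1-indexed) is at index 1.
Value = 72
Final answer: 72


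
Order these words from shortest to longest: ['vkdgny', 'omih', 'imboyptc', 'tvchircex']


Compute lengths:
  'vkdgny' has length 6
  'omih' has length 4
  'imboyptc' has length 8
  'tvchircex' has length 9
Lengths in increasing order: 4 < 6 < 8 < 9
Listing the words in that order gives the answer.
Final answer: ['omih', 'vkdgny', 'imboyptc', 'tvchircex']


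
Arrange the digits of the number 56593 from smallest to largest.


The number 56593 has digits: 5, 6, 5, 9, 3
Sorted: 3, 5, 5, 6, 9
Joining the sorted digits gives the result.
Final answer: 35569


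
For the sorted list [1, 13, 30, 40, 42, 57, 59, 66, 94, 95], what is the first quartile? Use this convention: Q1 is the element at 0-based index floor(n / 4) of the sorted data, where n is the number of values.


The list has n = 10 elements.
Q1 index = floor(10 / 4) = floor(2.5) = 2
Counting from index 0 in the sorted data, the element at index 2 is 30.
Final answer: 30


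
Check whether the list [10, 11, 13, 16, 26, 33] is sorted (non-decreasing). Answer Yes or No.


Check consecutive pairs:
  10 <= 11? True
  11 <= 13? True
  13 <= 16? True
  16 <= 26? True
  26 <= 33? True
Every consecutive pair is in order, so the list is non-decreasing.
Final answer: Yes


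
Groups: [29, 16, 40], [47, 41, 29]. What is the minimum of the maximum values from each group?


Find max of each group:
  Group 1: [29, 16, 40] -> max = 40
  Group 2: [47, 41, 29] -> max = 47
Maxes: [40, 47]
Minimum of maxes = 40
Final answer: 40


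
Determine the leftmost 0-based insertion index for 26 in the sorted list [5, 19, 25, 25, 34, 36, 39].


List is sorted: [5, 19, 25, 25, 34, 36, 39]
We need the leftmost position where 26 can be inserted, i.e. the first index whose element is >= 26 (or the end of the list if none is).
Binary search with low=0, high=7 (0-based indices):
  low=0, high=7, mid=3: a[3]=25 < 26, so low = 4
  low=4, high=7, mid=5: a[5]=36 >= 26, so high = 5
  low=4, high=5, mid=4: a[4]=34 >= 26, so high = 4
Now low = high = 4, so the insertion index is 4.
Final answer: 4


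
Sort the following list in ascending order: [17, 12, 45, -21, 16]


Original list: [17, 12, 45, -21, 16]
Repeatedly take the smallest remaining element:
  Remaining [17, 12, 45, -21, 16] -> smallest is -21
  Remaining [17, 12, 45, 16] -> smallest is 12
  Remaining [17, 45, 16] -> smallest is 16
  Remaining [17, 45] -> smallest is 17
  Remaining [45] -> smallest is 45
Collecting the picks in order gives the sorted list.
Final answer: [-21, 12, 16, 17, 45]


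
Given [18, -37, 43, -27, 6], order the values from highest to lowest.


Original list: [18, -37, 43, -27, 6]
Repeatedly take the largest remaining element:
  Remaining [18, -37, 43, -27, 6] -> largest is 43
  Remaining [18, -37, -27, 6] -> largest is 18
  Remaining [-37, -27, 6] -> largest is 6
  Remaining [-37, -27] -> largest is -27
  Remaining [-37] -> largest is -37
Collecting the picks in order gives the descending list.
Final answer: [43, 18, 6, -27, -37]


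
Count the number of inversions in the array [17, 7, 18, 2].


For each element, count the later elements that are smaller than it:
  17 (index 0): smaller elements after it = [7, 2] -> 2
  7 (index 1): smaller elements after it = [2] -> 1
  18 (index 2): smaller elements after it = [2] -> 1
Total inversions = 2 + 1 + 1 = 4
Final answer: 4


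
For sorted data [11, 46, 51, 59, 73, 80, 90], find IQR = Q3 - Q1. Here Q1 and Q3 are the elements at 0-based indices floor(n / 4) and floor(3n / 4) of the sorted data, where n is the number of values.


The data has n = 7 elements.
Q1 index = floor(7 / 4) = floor(1.75) = 1; Q3 index = floor(3 * 7 / 4) = floor(5.25) = 5
Q1 = element at index 1 = 46
Q3 = element at index 5 = 80
IQR = 80 - 46 = 34
Final answer: 34


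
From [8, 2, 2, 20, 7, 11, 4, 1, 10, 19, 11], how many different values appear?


List all unique values:
Distinct values: [1, 2, 4, 7, 8, 10, 11, 19, 20]
Count = 9
Final answer: 9


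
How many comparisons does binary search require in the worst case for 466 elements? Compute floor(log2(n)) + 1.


Binary search halves the search space each step.
Maximum comparisons = floor(log2(466)) + 1
log2(466) = 8.8642
floor(log2(466)) = 8, so 8 + 1 = 9
Final answer: 9


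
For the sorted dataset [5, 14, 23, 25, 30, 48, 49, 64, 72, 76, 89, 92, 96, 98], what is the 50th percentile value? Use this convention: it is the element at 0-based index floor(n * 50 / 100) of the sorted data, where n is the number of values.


The dataset has n = 14 elements.
Index = floor(14 * 50 / 100) = floor(700 / 100) = floor(7) = 7
Counting from index 0 in the sorted data, the element at index 7 is 64.
Final answer: 64


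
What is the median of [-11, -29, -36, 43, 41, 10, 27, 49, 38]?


First, sort the list: [-36, -29, -11, 10, 27, 38, 41, 43, 49]
The list has 9 elements (odd count).
The middle index is 4 (0-based), and the element there is 27.
Final answer: 27


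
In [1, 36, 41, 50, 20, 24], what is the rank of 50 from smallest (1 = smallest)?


Sort ascending: [1, 20, 24, 36, 41, 50]
Find 50 in the sorted list.
50 is at position 6 (1-indexed).
Final answer: 6


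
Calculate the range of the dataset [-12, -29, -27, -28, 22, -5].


Maximum value: 22
Minimum value: -29
Range = 22 - (-29) = 51
Final answer: 51


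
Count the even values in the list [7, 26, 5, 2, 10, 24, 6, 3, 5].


Check each element:
  7 is odd
  26 is even
  5 is odd
  2 is even
  10 is even
  24 is even
  6 is even
  3 is odd
  5 is odd
Evens: [26, 2, 10, 24, 6]
Count of evens = 5
Final answer: 5


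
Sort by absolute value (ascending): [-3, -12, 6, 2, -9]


Compute absolute values:
  |-3| = 3
  |-12| = 12
  |6| = 6
  |2| = 2
  |-9| = 9
Absolute values in increasing order: 2 < 3 < 6 < 9 < 12
Listing the original numbers in that order gives the answer.
Final answer: [2, -3, 6, -9, -12]


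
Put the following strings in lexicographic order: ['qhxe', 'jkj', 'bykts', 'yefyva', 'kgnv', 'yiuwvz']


Compare strings character by character (the first differing letter decides):
  'bykts' < 'jkj' since 'b' < 'j' at position 1
  'jkj' < 'kgnv' since 'j' < 'k' at position 1
  'kgnv' < 'qhxe' since 'k' < 'q' at position 1
  'qhxe' < 'yefyva' since 'q' < 'y' at position 1
  'yefyva' < 'yiuwvz' since 'e' < 'i' at position 2
Chaining these comparisons gives the alphabetical order.
Final answer: ['bykts', 'jkj', 'kgnv', 'qhxe', 'yefyva', 'yiuwvz']


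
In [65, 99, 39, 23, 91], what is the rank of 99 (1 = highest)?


Sort descending: [99, 91, 65, 39, 23]
Find 99 in the sorted list.
99 is at position 1.
Final answer: 1


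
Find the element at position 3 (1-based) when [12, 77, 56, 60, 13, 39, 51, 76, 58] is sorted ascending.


Sort ascending: [12, 13, 39, 51, 56, 58, 60, 76, 77]
The 3rd element (1-indexed) is at index 2.
Value = 39
Final answer: 39


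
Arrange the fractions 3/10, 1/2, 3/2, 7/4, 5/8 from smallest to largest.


Convert to decimal for comparison:
  3/10 = 0.3
  1/2 = 0.5
  3/2 = 1.5
  7/4 = 1.75
  5/8 = 0.625
Decimals in increasing order: 0.3 < 0.5 < 0.625 < 1.5 < 1.75
Writing each back as its fraction gives the sorted order.
Final answer: 3/10, 1/2, 5/8, 3/2, 7/4


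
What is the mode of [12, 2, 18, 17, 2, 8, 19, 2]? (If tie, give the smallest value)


Count the frequency of each value:
  2 appears 3 time(s)
  8 appears 1 time(s)
  12 appears 1 time(s)
  17 appears 1 time(s)
  18 appears 1 time(s)
  19 appears 1 time(s)
Maximum frequency is 3.
Only 2 reaches that frequency, so it is the mode.
Final answer: 2


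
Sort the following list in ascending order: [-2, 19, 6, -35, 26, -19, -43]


Original list: [-2, 19, 6, -35, 26, -19, -43]
Repeatedly take the smallest remaining element:
  Remaining [-2, 19, 6, -35, 26, -19, -43] -> smallest is -43
  Remaining [-2, 19, 6, -35, 26, -19] -> smallest is -35
  Remaining [-2, 19, 6, 26, -19] -> smallest is -19
  Remaining [-2, 19, 6, 26] -> smallest is -2
  Remaining [19, 6, 26] -> smallest is 6
  Remaining [19, 26] -> smallest is 19
  Remaining [26] -> smallest is 26
Collecting the picks in order gives the sorted list.
Final answer: [-43, -35, -19, -2, 6, 19, 26]


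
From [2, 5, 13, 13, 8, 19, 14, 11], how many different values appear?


List all unique values:
Distinct values: [2, 5, 8, 11, 13, 14, 19]
Count = 7
Final answer: 7


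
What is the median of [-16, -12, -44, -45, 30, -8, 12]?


First, sort the list: [-45, -44, -16, -12, -8, 12, 30]
The list has 7 elements (odd count).
The middle index is 3 (0-based), and the element there is -12.
Final answer: -12


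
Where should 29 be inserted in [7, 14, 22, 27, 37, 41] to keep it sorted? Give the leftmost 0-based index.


List is sorted: [7, 14, 22, 27, 37, 41]
We need the leftmost position where 29 can be inserted, i.e. the first index whose element is >= 29 (or the end of the list if none is).
Binary search with low=0, high=6 (0-based indices):
  low=0, high=6, mid=3: a[3]=27 < 29, so low = 4
  low=4, high=6, mid=5: a[5]=41 >= 29, so high = 5
  low=4, high=5, mid=4: a[4]=37 >= 29, so high = 4
Now low = high = 4, so the insertion index is 4.
Final answer: 4


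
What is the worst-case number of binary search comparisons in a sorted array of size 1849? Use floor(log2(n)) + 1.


Binary search halves the search space each step.
Maximum comparisons = floor(log2(1849)) + 1
log2(1849) = 10.8525
floor(log2(1849)) = 10, so 10 + 1 = 11
Final answer: 11


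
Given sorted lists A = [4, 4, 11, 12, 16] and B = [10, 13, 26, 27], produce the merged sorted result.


List A: [4, 4, 11, 12, 16]
List B: [10, 13, 26, 27]
Repeatedly compare the front elements and take the smaller:
  4 vs 10 -> take 4
  4 vs 10 -> take 4
  11 vs 10 -> take 10
  11 vs 13 -> take 11
  12 vs 13 -> take 12
  16 vs 13 -> take 13
  16 vs 26 -> take 16
  A is exhausted; append the rest of B: [26, 27]
Final answer: [4, 4, 10, 11, 12, 13, 16, 26, 27]


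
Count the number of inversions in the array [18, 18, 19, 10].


For each element, count the later elements that are smaller than it:
  18 (index 0): smaller elements after it = [10] -> 1
  18 (index 1): smaller elements after it = [10] -> 1
  19 (index 2): smaller elements after it = [10] -> 1
Total inversions = 1 + 1 + 1 = 3
Final answer: 3


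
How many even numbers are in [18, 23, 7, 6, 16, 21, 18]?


Check each element:
  18 is even
  23 is odd
  7 is odd
  6 is even
  16 is even
  21 is odd
  18 is even
Evens: [18, 6, 16, 18]
Count of evens = 4
Final answer: 4


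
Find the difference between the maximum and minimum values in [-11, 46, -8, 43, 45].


Maximum value: 46
Minimum value: -11
Range = 46 - (-11) = 57
Final answer: 57


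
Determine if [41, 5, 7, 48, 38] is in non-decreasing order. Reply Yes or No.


Check consecutive pairs:
  41 <= 5? False
  5 <= 7? True
  7 <= 48? True
  48 <= 38? False
2 consecutive pair(s) are out of order, so the list is not sorted.
Final answer: No


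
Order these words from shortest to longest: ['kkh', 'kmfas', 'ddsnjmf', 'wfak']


Compute lengths:
  'kkh' has length 3
  'kmfas' has length 5
  'ddsnjmf' has length 7
  'wfak' has length 4
Lengths in increasing order: 3 < 4 < 5 < 7
Listing the words in that order gives the answer.
Final answer: ['kkh', 'wfak', 'kmfas', 'ddsnjmf']


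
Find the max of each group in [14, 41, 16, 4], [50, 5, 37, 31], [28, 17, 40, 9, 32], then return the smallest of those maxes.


Find max of each group:
  Group 1: [14, 41, 16, 4] -> max = 41
  Group 2: [50, 5, 37, 31] -> max = 50
  Group 3: [28, 17, 40, 9, 32] -> max = 40
Maxes: [41, 50, 40]
Minimum of maxes = 40
Final answer: 40


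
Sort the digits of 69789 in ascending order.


The number 69789 has digits: 6, 9, 7, 8, 9
Sorted: 6, 7, 8, 9, 9
Joining the sorted digits gives the result.
Final answer: 67899


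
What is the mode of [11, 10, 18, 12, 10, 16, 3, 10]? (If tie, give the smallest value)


Count the frequency of each value:
  3 appears 1 time(s)
  10 appears 3 time(s)
  11 appears 1 time(s)
  12 appears 1 time(s)
  16 appears 1 time(s)
  18 appears 1 time(s)
Maximum frequency is 3.
Only 10 reaches that frequency, so it is the mode.
Final answer: 10


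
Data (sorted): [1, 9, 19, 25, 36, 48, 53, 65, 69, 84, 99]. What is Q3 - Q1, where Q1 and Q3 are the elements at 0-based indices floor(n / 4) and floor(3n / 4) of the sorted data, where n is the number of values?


The data has n = 11 elements.
Q1 index = floor(11 / 4) = floor(2.75) = 2; Q3 index = floor(3 * 11 / 4) = floor(8.25) = 8
Q1 = element at index 2 = 19
Q3 = element at index 8 = 69
IQR = 69 - 19 = 50
Final answer: 50


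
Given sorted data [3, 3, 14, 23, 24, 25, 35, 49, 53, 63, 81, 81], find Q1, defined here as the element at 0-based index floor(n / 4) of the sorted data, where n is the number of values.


The list has n = 12 elements.
Q1 index = floor(12 / 4) = floor(3) = 3
Counting from index 0 in the sorted data, the element at index 3 is 23.
Final answer: 23


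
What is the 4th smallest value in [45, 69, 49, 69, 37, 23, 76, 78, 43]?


Sort ascending: [23, 37, 43, 45, 49, 69, 69, 76, 78]
The 4th element (1-indexed) is at index 3.
Value = 45
Final answer: 45


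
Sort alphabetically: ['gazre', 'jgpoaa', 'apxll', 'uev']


Compare strings character by character (the first differing letter decides):
  'apxll' < 'gazre' since 'a' < 'g' at position 1
  'gazre' < 'jgpoaa' since 'g' < 'j' at position 1
  'jgpoaa' < 'uev' since 'j' < 'u' at position 1
Chaining these comparisons gives the alphabetical order.
Final answer: ['apxll', 'gazre', 'jgpoaa', 'uev']


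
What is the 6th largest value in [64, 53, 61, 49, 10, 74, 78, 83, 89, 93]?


Sort descending: [93, 89, 83, 78, 74, 64, 61, 53, 49, 10]
The 6th element (1-indexed) is at index 5.
Value = 64
Final answer: 64


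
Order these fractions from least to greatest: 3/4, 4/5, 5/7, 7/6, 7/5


Convert to decimal for comparison:
  3/4 = 0.75
  4/5 = 0.8
  5/7 = 0.7143
  7/6 = 1.1667
  7/5 = 1.4
Decimals in increasing order: 0.7143 < 0.75 < 0.8 < 1.1667 < 1.4
Writing each back as its fraction gives the sorted order.
Final answer: 5/7, 3/4, 4/5, 7/6, 7/5


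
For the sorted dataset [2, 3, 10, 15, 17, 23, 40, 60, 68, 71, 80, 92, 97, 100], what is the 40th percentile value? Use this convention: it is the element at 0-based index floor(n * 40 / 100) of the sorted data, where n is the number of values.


The dataset has n = 14 elements.
Index = floor(14 * 40 / 100) = floor(560 / 100) = floor(5.6) = 5
Counting from index 0 in the sorted data, the element at index 5 is 23.
Final answer: 23


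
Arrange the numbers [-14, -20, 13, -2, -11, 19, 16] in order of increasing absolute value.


Compute absolute values:
  |-14| = 14
  |-20| = 20
  |13| = 13
  |-2| = 2
  |-11| = 11
  |19| = 19
  |16| = 16
Absolute values in increasing order: 2 < 11 < 13 < 14 < 16 < 19 < 20
Listing the original numbers in that order gives the answer.
Final answer: [-2, -11, 13, -14, 16, 19, -20]


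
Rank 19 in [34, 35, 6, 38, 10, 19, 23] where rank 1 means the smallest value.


Sort ascending: [6, 10, 19, 23, 34, 35, 38]
Find 19 in the sorted list.
19 is at position 3 (1-indexed).
Final answer: 3


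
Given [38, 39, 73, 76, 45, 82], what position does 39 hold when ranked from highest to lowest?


Sort descending: [82, 76, 73, 45, 39, 38]
Find 39 in the sorted list.
39 is at position 5.
Final answer: 5


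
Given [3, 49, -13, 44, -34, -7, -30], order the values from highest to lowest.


Original list: [3, 49, -13, 44, -34, -7, -30]
Repeatedly take the largest remaining element:
  Remaining [3, 49, -13, 44, -34, -7, -30] -> largest is 49
  Remaining [3, -13, 44, -34, -7, -30] -> largest is 44
  Remaining [3, -13, -34, -7, -30] -> largest is 3
  Remaining [-13, -34, -7, -30] -> largest is -7
  Remaining [-13, -34, -30] -> largest is -13
  Remaining [-34, -30] -> largest is -30
  Remaining [-34] -> largest is -34
Collecting the picks in order gives the descending list.
Final answer: [49, 44, 3, -7, -13, -30, -34]


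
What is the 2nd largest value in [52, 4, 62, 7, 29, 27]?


Sort descending: [62, 52, 29, 27, 7, 4]
The 2nd element (1-indexed) is at index 1.
Value = 52
Final answer: 52


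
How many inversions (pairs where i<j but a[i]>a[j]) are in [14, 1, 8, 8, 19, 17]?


For each element, count the later elements that are smaller than it:
  14 (index 0): smaller elements after it = [1, 8, 8] -> 3
  1 (index 1): smaller elements after it = [] -> 0
  8 (index 2): smaller elements after it = [] -> 0
  8 (index 3): smaller elements after it = [] -> 0
  19 (index 4): smaller elements after it = [17] -> 1
Total inversions = 3 + 0 + 0 + 0 + 1 = 4
Final answer: 4


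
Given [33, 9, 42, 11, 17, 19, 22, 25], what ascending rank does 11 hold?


Sort ascending: [9, 11, 17, 19, 22, 25, 33, 42]
Find 11 in the sorted list.
11 is at position 2 (1-indexed).
Final answer: 2


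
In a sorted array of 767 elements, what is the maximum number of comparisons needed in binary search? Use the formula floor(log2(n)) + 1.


Binary search halves the search space each step.
Maximum comparisons = floor(log2(767)) + 1
log2(767) = 9.5831
floor(log2(767)) = 9, so 9 + 1 = 10
Final answer: 10


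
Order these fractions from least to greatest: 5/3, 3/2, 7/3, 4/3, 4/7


Convert to decimal for comparison:
  5/3 = 1.6667
  3/2 = 1.5
  7/3 = 2.3333
  4/3 = 1.3333
  4/7 = 0.5714
Decimals in increasing order: 0.5714 < 1.3333 < 1.5 < 1.6667 < 2.3333
Writing each back as its fraction gives the sorted order.
Final answer: 4/7, 4/3, 3/2, 5/3, 7/3


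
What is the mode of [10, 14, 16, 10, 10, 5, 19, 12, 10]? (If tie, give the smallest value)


Count the frequency of each value:
  5 appears 1 time(s)
  10 appears 4 time(s)
  12 appears 1 time(s)
  14 appears 1 time(s)
  16 appears 1 time(s)
  19 appears 1 time(s)
Maximum frequency is 4.
Only 10 reaches that frequency, so it is the mode.
Final answer: 10


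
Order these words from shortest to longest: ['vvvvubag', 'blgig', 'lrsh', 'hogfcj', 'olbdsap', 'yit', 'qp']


Compute lengths:
  'vvvvubag' has length 8
  'blgig' has length 5
  'lrsh' has length 4
  'hogfcj' has length 6
  'olbdsap' has length 7
  'yit' has length 3
  'qp' has length 2
Lengths in increasing order: 2 < 3 < 4 < 5 < 6 < 7 < 8
Listing the words in that order gives the answer.
Final answer: ['qp', 'yit', 'lrsh', 'blgig', 'hogfcj', 'olbdsap', 'vvvvubag']


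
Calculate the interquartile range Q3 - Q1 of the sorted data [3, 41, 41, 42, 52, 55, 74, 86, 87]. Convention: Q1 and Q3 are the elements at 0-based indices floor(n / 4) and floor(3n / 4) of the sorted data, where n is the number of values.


The data has n = 9 elements.
Q1 index = floor(9 / 4) = floor(2.25) = 2; Q3 index = floor(3 * 9 / 4) = floor(6.75) = 6
Q1 = element at index 2 = 41
Q3 = element at index 6 = 74
IQR = 74 - 41 = 33
Final answer: 33


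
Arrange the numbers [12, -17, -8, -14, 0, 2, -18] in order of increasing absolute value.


Compute absolute values:
  |12| = 12
  |-17| = 17
  |-8| = 8
  |-14| = 14
  |0| = 0
  |2| = 2
  |-18| = 18
Absolute values in increasing order: 0 < 2 < 8 < 12 < 14 < 17 < 18
Listing the original numbers in that order gives the answer.
Final answer: [0, 2, -8, 12, -14, -17, -18]


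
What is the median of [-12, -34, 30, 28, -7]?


First, sort the list: [-34, -12, -7, 28, 30]
The list has 5 elements (odd count).
The middle index is 2 (0-based), and the element there is -7.
Final answer: -7


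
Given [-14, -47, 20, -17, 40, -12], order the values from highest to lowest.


Original list: [-14, -47, 20, -17, 40, -12]
Repeatedly take the largest remaining element:
  Remaining [-14, -47, 20, -17, 40, -12] -> largest is 40
  Remaining [-14, -47, 20, -17, -12] -> largest is 20
  Remaining [-14, -47, -17, -12] -> largest is -12
  Remaining [-14, -47, -17] -> largest is -14
  Remaining [-47, -17] -> largest is -17
  Remaining [-47] -> largest is -47
Collecting the picks in order gives the descending list.
Final answer: [40, 20, -12, -14, -17, -47]


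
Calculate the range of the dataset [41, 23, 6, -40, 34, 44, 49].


Maximum value: 49
Minimum value: -40
Range = 49 - (-40) = 89
Final answer: 89


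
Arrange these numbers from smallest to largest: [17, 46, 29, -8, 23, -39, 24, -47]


Original list: [17, 46, 29, -8, 23, -39, 24, -47]
Repeatedly take the smallest remaining element:
  Remaining [17, 46, 29, -8, 23, -39, 24, -47] -> smallest is -47
  Remaining [17, 46, 29, -8, 23, -39, 24] -> smallest is -39
  Remaining [17, 46, 29, -8, 23, 24] -> smallest is -8
  Remaining [17, 46, 29, 23, 24] -> smallest is 17
  Remaining [46, 29, 23, 24] -> smallest is 23
  Remaining [46, 29, 24] -> smallest is 24
  Remaining [46, 29] -> smallest is 29
  Remaining [46] -> smallest is 46
Collecting the picks in order gives the sorted list.
Final answer: [-47, -39, -8, 17, 23, 24, 29, 46]


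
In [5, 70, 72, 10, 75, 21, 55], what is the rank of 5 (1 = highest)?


Sort descending: [75, 72, 70, 55, 21, 10, 5]
Find 5 in the sorted list.
5 is at position 7.
Final answer: 7


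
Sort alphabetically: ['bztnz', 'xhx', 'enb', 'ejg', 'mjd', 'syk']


Compare strings character by character (the first differing letter decides):
  'bztnz' < 'ejg' since 'b' < 'e' at position 1
  'ejg' < 'enb' since 'j' < 'n' at position 2
  'enb' < 'mjd' since 'e' < 'm' at position 1
  'mjd' < 'syk' since 'm' < 's' at position 1
  'syk' < 'xhx' since 's' < 'x' at position 1
Chaining these comparisons gives the alphabetical order.
Final answer: ['bztnz', 'ejg', 'enb', 'mjd', 'syk', 'xhx']


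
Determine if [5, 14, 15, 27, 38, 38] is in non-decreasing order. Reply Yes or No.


Check consecutive pairs:
  5 <= 14? True
  14 <= 15? True
  15 <= 27? True
  27 <= 38? True
  38 <= 38? True
Every consecutive pair is in order, so the list is non-decreasing.
Final answer: Yes


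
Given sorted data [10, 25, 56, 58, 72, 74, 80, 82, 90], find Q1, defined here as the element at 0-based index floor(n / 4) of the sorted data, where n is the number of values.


The list has n = 9 elements.
Q1 index = floor(9 / 4) = floor(2.25) = 2
Counting from index 0 in the sorted data, the element at index 2 is 56.
Final answer: 56


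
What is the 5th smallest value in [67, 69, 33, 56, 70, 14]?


Sort ascending: [14, 33, 56, 67, 69, 70]
The 5th element (1-indexed) is at index 4.
Value = 69
Final answer: 69


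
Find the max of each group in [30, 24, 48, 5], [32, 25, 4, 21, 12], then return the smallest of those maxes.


Find max of each group:
  Group 1: [30, 24, 48, 5] -> max = 48
  Group 2: [32, 25, 4, 21, 12] -> max = 32
Maxes: [48, 32]
Minimum of maxes = 32
Final answer: 32


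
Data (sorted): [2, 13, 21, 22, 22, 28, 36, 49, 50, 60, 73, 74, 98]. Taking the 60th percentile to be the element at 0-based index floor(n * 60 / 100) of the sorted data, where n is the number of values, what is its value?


The dataset has n = 13 elements.
Index = floor(13 * 60 / 100) = floor(780 / 100) = floor(7.8) = 7
Counting from index 0 in the sorted data, the element at index 7 is 49.
Final answer: 49


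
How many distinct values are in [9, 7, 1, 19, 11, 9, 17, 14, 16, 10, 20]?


List all unique values:
Distinct values: [1, 7, 9, 10, 11, 14, 16, 17, 19, 20]
Count = 10
Final answer: 10


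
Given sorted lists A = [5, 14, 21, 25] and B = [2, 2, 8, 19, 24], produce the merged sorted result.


List A: [5, 14, 21, 25]
List B: [2, 2, 8, 19, 24]
Repeatedly compare the front elements and take the smaller:
  5 vs 2 -> take 2
  5 vs 2 -> take 2
  5 vs 8 -> take 5
  14 vs 8 -> take 8
  14 vs 19 -> take 14
  21 vs 19 -> take 19
  21 vs 24 -> take 21
  25 vs 24 -> take 24
  B is exhausted; append the rest of A: [25]
Final answer: [2, 2, 5, 8, 14, 19, 21, 24, 25]


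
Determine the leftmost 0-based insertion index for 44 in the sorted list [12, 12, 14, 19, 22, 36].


List is sorted: [12, 12, 14, 19, 22, 36]
We need the leftmost position where 44 can be inserted, i.e. the first index whose element is >= 44 (or the end of the list if none is).
Binary search with low=0, high=6 (0-based indices):
  low=0, high=6, mid=3: a[3]=19 < 44, so low = 4
  low=4, high=6, mid=5: a[5]=36 < 44, so low = 6
Now low = high = 6, so the insertion index is 6.
Final answer: 6


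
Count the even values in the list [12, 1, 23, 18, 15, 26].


Check each element:
  12 is even
  1 is odd
  23 is odd
  18 is even
  15 is odd
  26 is even
Evens: [12, 18, 26]
Count of evens = 3
Final answer: 3


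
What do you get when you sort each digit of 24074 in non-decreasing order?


The number 24074 has digits: 2, 4, 0, 7, 4
Sorted: 0, 2, 4, 4, 7
Joining the sorted digits gives the result.
Final answer: 02447


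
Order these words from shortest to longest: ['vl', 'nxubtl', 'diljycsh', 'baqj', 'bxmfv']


Compute lengths:
  'vl' has length 2
  'nxubtl' has length 6
  'diljycsh' has length 8
  'baqj' has length 4
  'bxmfv' has length 5
Lengths in increasing order: 2 < 4 < 5 < 6 < 8
Listing the words in that order gives the answer.
Final answer: ['vl', 'baqj', 'bxmfv', 'nxubtl', 'diljycsh']


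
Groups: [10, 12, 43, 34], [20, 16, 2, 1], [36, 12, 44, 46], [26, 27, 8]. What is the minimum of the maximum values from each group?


Find max of each group:
  Group 1: [10, 12, 43, 34] -> max = 43
  Group 2: [20, 16, 2, 1] -> max = 20
  Group 3: [36, 12, 44, 46] -> max = 46
  Group 4: [26, 27, 8] -> max = 27
Maxes: [43, 20, 46, 27]
Minimum of maxes = 20
Final answer: 20


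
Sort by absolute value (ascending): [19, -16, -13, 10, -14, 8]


Compute absolute values:
  |19| = 19
  |-16| = 16
  |-13| = 13
  |10| = 10
  |-14| = 14
  |8| = 8
Absolute values in increasing order: 8 < 10 < 13 < 14 < 16 < 19
Listing the original numbers in that order gives the answer.
Final answer: [8, 10, -13, -14, -16, 19]


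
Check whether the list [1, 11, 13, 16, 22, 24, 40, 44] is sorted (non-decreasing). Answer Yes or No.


Check consecutive pairs:
  1 <= 11? True
  11 <= 13? True
  13 <= 16? True
  16 <= 22? True
  22 <= 24? True
  24 <= 40? True
  40 <= 44? True
Every consecutive pair is in order, so the list is non-decreasing.
Final answer: Yes


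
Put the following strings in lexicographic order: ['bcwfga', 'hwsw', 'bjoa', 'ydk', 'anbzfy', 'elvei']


Compare strings character by character (the first differing letter decides):
  'anbzfy' < 'bcwfga' since 'a' < 'b' at position 1
  'bcwfga' < 'bjoa' since 'c' < 'j' at position 2
  'bjoa' < 'elvei' since 'b' < 'e' at position 1
  'elvei' < 'hwsw' since 'e' < 'h' at position 1
  'hwsw' < 'ydk' since 'h' < 'y' at position 1
Chaining these comparisons gives the alphabetical order.
Final answer: ['anbzfy', 'bcwfga', 'bjoa', 'elvei', 'hwsw', 'ydk']


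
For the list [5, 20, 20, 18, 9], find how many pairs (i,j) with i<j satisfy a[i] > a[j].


For each element, count the later elements that are smaller than it:
  5 (index 0): smaller elements after it = [] -> 0
  20 (index 1): smaller elements after it = [18, 9] -> 2
  20 (index 2): smaller elements after it = [18, 9] -> 2
  18 (index 3): smaller elements after it = [9] -> 1
Total inversions = 0 + 2 + 2 + 1 = 5
Final answer: 5


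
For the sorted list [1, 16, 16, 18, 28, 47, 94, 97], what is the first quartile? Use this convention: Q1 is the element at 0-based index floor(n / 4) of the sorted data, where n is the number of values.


The list has n = 8 elements.
Q1 index = floor(8 / 4) = floor(2) = 2
Counting from index 0 in the sorted data, the element at index 2 is 16.
Final answer: 16


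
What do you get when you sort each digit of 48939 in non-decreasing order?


The number 48939 has digits: 4, 8, 9, 3, 9
Sorted: 3, 4, 8, 9, 9
Joining the sorted digits gives the result.
Final answer: 34899


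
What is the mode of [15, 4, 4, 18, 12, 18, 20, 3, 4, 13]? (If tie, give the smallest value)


Count the frequency of each value:
  3 appears 1 time(s)
  4 appears 3 time(s)
  12 appears 1 time(s)
  13 appears 1 time(s)
  15 appears 1 time(s)
  18 appears 2 time(s)
  20 appears 1 time(s)
Maximum frequency is 3.
Only 4 reaches that frequency, so it is the mode.
Final answer: 4


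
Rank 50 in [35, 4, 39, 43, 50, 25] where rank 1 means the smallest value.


Sort ascending: [4, 25, 35, 39, 43, 50]
Find 50 in the sorted list.
50 is at position 6 (1-indexed).
Final answer: 6


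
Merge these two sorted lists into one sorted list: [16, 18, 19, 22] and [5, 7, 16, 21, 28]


List A: [16, 18, 19, 22]
List B: [5, 7, 16, 21, 28]
Repeatedly compare the front elements and take the smaller:
  16 vs 5 -> take 5
  16 vs 7 -> take 7
  16 vs 16 -> take 16
  18 vs 16 -> take 16
  18 vs 21 -> take 18
  19 vs 21 -> take 19
  22 vs 21 -> take 21
  22 vs 28 -> take 22
  A is exhausted; append the rest of B: [28]
Final answer: [5, 7, 16, 16, 18, 19, 21, 22, 28]


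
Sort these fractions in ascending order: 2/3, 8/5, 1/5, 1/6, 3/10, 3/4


Convert to decimal for comparison:
  2/3 = 0.6667
  8/5 = 1.6
  1/5 = 0.2
  1/6 = 0.1667
  3/10 = 0.3
  3/4 = 0.75
Decimals in increasing order: 0.1667 < 0.2 < 0.3 < 0.6667 < 0.75 < 1.6
Writing each back as its fraction gives the sorted order.
Final answer: 1/6, 1/5, 3/10, 2/3, 3/4, 8/5


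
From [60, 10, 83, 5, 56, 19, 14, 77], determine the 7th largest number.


Sort descending: [83, 77, 60, 56, 19, 14, 10, 5]
The 7th element (1-indexed) is at index 6.
Value = 10
Final answer: 10


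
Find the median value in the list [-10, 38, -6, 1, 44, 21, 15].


First, sort the list: [-10, -6, 1, 15, 21, 38, 44]
The list has 7 elements (odd count).
The middle index is 3 (0-based), and the element there is 15.
Final answer: 15


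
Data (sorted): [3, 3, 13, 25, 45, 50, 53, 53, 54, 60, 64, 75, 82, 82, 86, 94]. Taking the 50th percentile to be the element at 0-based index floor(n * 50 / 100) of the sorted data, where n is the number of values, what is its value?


The dataset has n = 16 elements.
Index = floor(16 * 50 / 100) = floor(800 / 100) = floor(8) = 8
Counting from index 0 in the sorted data, the element at index 8 is 54.
Final answer: 54


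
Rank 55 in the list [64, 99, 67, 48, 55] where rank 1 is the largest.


Sort descending: [99, 67, 64, 55, 48]
Find 55 in the sorted list.
55 is at position 4.
Final answer: 4


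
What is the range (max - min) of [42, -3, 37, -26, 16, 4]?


Maximum value: 42
Minimum value: -26
Range = 42 - (-26) = 68
Final answer: 68


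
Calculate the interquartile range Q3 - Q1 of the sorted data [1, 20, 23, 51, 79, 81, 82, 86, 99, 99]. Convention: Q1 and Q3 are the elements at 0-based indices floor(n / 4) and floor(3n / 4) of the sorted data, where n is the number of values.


The data has n = 10 elements.
Q1 index = floor(10 / 4) = floor(2.5) = 2; Q3 index = floor(3 * 10 / 4) = floor(7.5) = 7
Q1 = element at index 2 = 23
Q3 = element at index 7 = 86
IQR = 86 - 23 = 63
Final answer: 63


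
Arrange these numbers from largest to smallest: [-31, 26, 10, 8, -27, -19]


Original list: [-31, 26, 10, 8, -27, -19]
Repeatedly take the largest remaining element:
  Remaining [-31, 26, 10, 8, -27, -19] -> largest is 26
  Remaining [-31, 10, 8, -27, -19] -> largest is 10
  Remaining [-31, 8, -27, -19] -> largest is 8
  Remaining [-31, -27, -19] -> largest is -19
  Remaining [-31, -27] -> largest is -27
  Remaining [-31] -> largest is -31
Collecting the picks in order gives the descending list.
Final answer: [26, 10, 8, -19, -27, -31]


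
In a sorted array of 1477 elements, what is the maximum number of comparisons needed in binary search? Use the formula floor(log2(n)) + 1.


Binary search halves the search space each step.
Maximum comparisons = floor(log2(1477)) + 1
log2(1477) = 10.5285
floor(log2(1477)) = 10, so 10 + 1 = 11
Final answer: 11


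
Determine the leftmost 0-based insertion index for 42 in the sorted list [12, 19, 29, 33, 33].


List is sorted: [12, 19, 29, 33, 33]
We need the leftmost position where 42 can be inserted, i.e. the first index whose element is >= 42 (or the end of the list if none is).
Binary search with low=0, high=5 (0-based indices):
  low=0, high=5, mid=2: a[2]=29 < 42, so low = 3
  low=3, high=5, mid=4: a[4]=33 < 42, so low = 5
Now low = high = 5, so the insertion index is 5.
Final answer: 5


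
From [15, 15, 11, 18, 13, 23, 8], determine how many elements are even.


Check each element:
  15 is odd
  15 is odd
  11 is odd
  18 is even
  13 is odd
  23 is odd
  8 is even
Evens: [18, 8]
Count of evens = 2
Final answer: 2


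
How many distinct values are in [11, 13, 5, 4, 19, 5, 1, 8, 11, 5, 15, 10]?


List all unique values:
Distinct values: [1, 4, 5, 8, 10, 11, 13, 15, 19]
Count = 9
Final answer: 9


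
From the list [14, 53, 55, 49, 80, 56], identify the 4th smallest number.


Sort ascending: [14, 49, 53, 55, 56, 80]
The 4th element (1-indexed) is at index 3.
Value = 55
Final answer: 55


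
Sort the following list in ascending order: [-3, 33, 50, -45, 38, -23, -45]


Original list: [-3, 33, 50, -45, 38, -23, -45]
Repeatedly take the smallest remaining element:
  Remaining [-3, 33, 50, -45, 38, -23, -45] -> smallest is -45
  Remaining [-3, 33, 50, 38, -23, -45] -> smallest is -45
  Remaining [-3, 33, 50, 38, -23] -> smallest is -23
  Remaining [-3, 33, 50, 38] -> smallest is -3
  Remaining [33, 50, 38] -> smallest is 33
  Remaining [50, 38] -> smallest is 38
  Remaining [50] -> smallest is 50
Collecting the picks in order gives the sorted list.
Final answer: [-45, -45, -23, -3, 33, 38, 50]


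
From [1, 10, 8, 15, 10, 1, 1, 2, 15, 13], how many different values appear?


List all unique values:
Distinct values: [1, 2, 8, 10, 13, 15]
Count = 6
Final answer: 6


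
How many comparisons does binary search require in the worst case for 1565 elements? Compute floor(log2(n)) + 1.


Binary search halves the search space each step.
Maximum comparisons = floor(log2(1565)) + 1
log2(1565) = 10.6119
floor(log2(1565)) = 10, so 10 + 1 = 11
Final answer: 11


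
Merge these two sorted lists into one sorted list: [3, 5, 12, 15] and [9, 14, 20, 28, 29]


List A: [3, 5, 12, 15]
List B: [9, 14, 20, 28, 29]
Repeatedly compare the front elements and take the smaller:
  3 vs 9 -> take 3
  5 vs 9 -> take 5
  12 vs 9 -> take 9
  12 vs 14 -> take 12
  15 vs 14 -> take 14
  15 vs 20 -> take 15
  A is exhausted; append the rest of B: [20, 28, 29]
Final answer: [3, 5, 9, 12, 14, 15, 20, 28, 29]


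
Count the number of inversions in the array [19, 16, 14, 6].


For each element, count the later elements that are smaller than it:
  19 (index 0): smaller elements after it = [16, 14, 6] -> 3
  16 (index 1): smaller elements after it = [14, 6] -> 2
  14 (index 2): smaller elements after it = [6] -> 1
Total inversions = 3 + 2 + 1 = 6
Final answer: 6


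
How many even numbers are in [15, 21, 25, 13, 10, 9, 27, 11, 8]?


Check each element:
  15 is odd
  21 is odd
  25 is odd
  13 is odd
  10 is even
  9 is odd
  27 is odd
  11 is odd
  8 is even
Evens: [10, 8]
Count of evens = 2
Final answer: 2


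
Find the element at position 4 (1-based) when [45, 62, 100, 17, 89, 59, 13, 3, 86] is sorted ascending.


Sort ascending: [3, 13, 17, 45, 59, 62, 86, 89, 100]
The 4th element (1-indexed) is at index 3.
Value = 45
Final answer: 45
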